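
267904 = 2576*104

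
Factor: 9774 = 2^1*3^3*181^1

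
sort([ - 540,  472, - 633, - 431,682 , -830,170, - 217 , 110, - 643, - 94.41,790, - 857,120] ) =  [ - 857, - 830,- 643, - 633, - 540, - 431, - 217, - 94.41, 110, 120,170, 472,  682, 790]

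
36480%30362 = 6118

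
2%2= 0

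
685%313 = 59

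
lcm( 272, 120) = 4080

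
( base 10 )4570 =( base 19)CCA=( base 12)278a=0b1000111011010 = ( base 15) 154a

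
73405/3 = 73405/3= 24468.33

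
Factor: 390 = 2^1 * 3^1*5^1 * 13^1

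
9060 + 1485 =10545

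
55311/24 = 2304 + 5/8=2304.62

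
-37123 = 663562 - 700685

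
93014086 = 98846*941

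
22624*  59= 1334816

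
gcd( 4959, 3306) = 1653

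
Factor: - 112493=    - 23^1* 67^1 * 73^1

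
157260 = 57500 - - 99760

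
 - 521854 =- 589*886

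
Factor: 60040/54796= 2^1*5^1*7^( - 1 ) *79^1*103^(-1 )  =  790/721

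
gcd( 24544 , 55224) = 6136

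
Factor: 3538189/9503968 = 2^( - 5 )*23^(- 1) * 37^( - 1)*349^( - 1)*3538189^1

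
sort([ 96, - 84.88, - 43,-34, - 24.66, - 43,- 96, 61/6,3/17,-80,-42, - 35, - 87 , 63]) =[ - 96, - 87, - 84.88, - 80, - 43,- 43, -42,-35, - 34, - 24.66,  3/17,61/6,63,96] 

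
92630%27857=9059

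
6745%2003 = 736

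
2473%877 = 719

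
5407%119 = 52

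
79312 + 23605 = 102917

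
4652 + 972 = 5624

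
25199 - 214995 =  - 189796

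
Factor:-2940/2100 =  - 5^ (-1) * 7^1 = - 7/5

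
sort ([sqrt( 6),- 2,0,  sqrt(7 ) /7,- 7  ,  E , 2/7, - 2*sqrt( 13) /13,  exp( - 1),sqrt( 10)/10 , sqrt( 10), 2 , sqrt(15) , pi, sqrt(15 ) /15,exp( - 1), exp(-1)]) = [ - 7, - 2, - 2*sqrt ( 13)/13,0,sqrt(15)/15,2/7,sqrt(10)/10, exp(-1),  exp ( - 1 ), exp(- 1), sqrt (7)/7 , 2,sqrt(6 ),  E,pi , sqrt ( 10),  sqrt(15) ] 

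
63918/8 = 7989  +  3/4 = 7989.75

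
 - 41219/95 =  - 41219/95 = - 433.88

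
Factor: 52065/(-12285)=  -89/21  =  - 3^( - 1)*7^( - 1 ) * 89^1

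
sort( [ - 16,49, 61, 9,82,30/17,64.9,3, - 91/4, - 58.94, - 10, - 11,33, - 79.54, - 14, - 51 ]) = [-79.54, - 58.94,-51, - 91/4, - 16,  -  14, - 11, - 10,30/17,3,9, 33,49, 61,64.9,82] 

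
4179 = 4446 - 267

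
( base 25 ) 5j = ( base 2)10010000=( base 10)144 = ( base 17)88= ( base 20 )74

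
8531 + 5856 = 14387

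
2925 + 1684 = 4609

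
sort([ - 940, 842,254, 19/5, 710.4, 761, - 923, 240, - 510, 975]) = [ - 940, - 923, - 510,19/5,  240,254,710.4, 761, 842, 975]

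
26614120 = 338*78740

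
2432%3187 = 2432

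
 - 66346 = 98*( - 677)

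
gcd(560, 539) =7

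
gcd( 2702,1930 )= 386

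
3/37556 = 3/37556 = 0.00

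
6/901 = 6/901 = 0.01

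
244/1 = 244=244.00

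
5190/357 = 1730/119 = 14.54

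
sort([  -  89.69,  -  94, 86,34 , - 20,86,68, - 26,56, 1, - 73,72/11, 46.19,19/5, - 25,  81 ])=[ - 94 , - 89.69,  -  73, - 26, - 25,- 20 , 1, 19/5, 72/11,34,46.19,56,68, 81,  86,86 ] 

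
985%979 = 6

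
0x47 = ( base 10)71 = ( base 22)35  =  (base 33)25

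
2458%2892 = 2458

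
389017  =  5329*73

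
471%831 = 471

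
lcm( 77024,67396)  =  539168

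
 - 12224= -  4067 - 8157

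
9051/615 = 14 + 147/205 = 14.72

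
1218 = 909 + 309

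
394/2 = 197 = 197.00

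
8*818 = 6544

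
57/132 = 19/44 = 0.43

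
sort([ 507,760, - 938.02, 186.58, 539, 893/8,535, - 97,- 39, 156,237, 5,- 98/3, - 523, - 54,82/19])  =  [-938.02, - 523,-97,  -  54, - 39,  -  98/3, 82/19, 5,893/8, 156, 186.58, 237, 507, 535, 539,760]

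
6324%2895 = 534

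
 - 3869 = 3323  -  7192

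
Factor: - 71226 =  - 2^1*3^3* 1319^1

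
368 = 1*368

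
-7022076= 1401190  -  8423266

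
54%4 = 2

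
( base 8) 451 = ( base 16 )129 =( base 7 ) 603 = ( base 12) 209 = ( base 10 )297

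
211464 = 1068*198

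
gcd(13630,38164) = 2726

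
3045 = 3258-213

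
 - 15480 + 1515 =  - 13965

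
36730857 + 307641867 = 344372724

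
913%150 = 13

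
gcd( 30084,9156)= 1308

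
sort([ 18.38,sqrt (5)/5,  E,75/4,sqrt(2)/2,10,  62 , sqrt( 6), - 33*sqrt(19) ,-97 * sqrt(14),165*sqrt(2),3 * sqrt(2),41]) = [- 97*sqrt(14 ), - 33*sqrt ( 19),sqrt( 5)/5, sqrt(2 )/2,sqrt(6),E,3*sqrt(2), 10, 18.38,75/4,41, 62, 165*sqrt ( 2) ]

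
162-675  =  -513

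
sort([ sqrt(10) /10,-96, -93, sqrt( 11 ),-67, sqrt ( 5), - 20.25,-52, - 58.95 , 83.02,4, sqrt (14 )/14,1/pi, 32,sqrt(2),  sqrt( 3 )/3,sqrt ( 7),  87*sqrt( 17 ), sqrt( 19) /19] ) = [ - 96, - 93 , - 67, - 58.95,-52,-20.25,sqrt( 19)/19 , sqrt( 14 )/14,  sqrt (10 )/10,1/pi,  sqrt ( 3) /3, sqrt( 2), sqrt(5),sqrt( 7 ) , sqrt( 11 ), 4, 32,  83.02, 87 *sqrt( 17 )] 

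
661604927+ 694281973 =1355886900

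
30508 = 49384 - 18876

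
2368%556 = 144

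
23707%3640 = 1867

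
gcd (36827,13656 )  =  1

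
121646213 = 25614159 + 96032054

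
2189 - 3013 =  - 824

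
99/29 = 99/29 = 3.41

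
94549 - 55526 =39023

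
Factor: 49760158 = 2^1*7^1*73^1 * 181^1 * 269^1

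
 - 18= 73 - 91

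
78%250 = 78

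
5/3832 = 5/3832 = 0.00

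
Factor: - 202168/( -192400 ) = 2^ (  -  1 )  *  5^( - 2)*13^( - 1)*683^1 = 683/650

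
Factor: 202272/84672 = 43/18 = 2^(-1)*3^(-2)*43^1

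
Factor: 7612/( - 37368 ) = -2^( - 1 )*3^( - 3)*11^1 = - 11/54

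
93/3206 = 93/3206= 0.03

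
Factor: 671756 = 2^2*29^1*5791^1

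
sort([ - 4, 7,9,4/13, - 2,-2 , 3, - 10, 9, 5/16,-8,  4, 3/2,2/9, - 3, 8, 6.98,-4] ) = [ - 10,  -  8, - 4, - 4, - 3,-2, - 2,2/9, 4/13,5/16, 3/2, 3,  4, 6.98,7, 8 , 9, 9 ] 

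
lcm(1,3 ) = 3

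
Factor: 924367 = 181^1*5107^1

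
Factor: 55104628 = 2^2*283^1 *48679^1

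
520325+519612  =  1039937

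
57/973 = 57/973 = 0.06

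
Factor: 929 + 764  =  1693 =1693^1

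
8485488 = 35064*242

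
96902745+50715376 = 147618121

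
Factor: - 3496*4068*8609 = - 122434856352 = -2^5*3^2*19^1*23^1*113^1*8609^1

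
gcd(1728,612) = 36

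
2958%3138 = 2958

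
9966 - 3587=6379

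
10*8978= 89780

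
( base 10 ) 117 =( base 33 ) 3i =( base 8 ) 165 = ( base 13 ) 90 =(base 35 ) 3C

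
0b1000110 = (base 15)4A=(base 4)1012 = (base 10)70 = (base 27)2G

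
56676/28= 14169/7=2024.14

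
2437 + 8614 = 11051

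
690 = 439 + 251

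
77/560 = 11/80 = 0.14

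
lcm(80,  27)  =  2160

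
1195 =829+366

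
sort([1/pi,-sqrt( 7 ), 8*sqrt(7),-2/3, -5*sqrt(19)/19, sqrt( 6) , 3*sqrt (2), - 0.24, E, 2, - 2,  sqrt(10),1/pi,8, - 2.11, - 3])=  [-3,  -  sqrt(7), - 2.11,-2,-5*sqrt(19)/19,-2/3,- 0.24,1/pi,1/pi,2,sqrt (6),  E, sqrt (10), 3*sqrt(2), 8,8 * sqrt(7) ] 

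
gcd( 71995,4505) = 85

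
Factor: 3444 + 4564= 8008=2^3*7^1 * 11^1*13^1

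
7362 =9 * 818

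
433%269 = 164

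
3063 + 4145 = 7208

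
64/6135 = 64/6135 = 0.01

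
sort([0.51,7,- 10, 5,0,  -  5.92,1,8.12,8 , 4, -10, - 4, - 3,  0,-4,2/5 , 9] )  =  [-10,  -  10,-5.92, - 4, - 4,  -  3,0, 0,2/5 , 0.51,1,4,5,7,  8,8.12, 9]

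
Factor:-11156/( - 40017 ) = 2^2 * 3^( - 1)*2789^1*13339^(-1) 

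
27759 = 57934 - 30175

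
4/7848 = 1/1962 = 0.00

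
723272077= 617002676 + 106269401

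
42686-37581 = 5105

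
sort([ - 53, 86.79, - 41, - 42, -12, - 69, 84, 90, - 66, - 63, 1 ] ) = [ - 69, - 66, - 63, - 53, - 42, - 41, - 12, 1, 84,  86.79, 90]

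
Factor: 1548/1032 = 2^ ( - 1 )*3^1 = 3/2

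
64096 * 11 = 705056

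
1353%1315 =38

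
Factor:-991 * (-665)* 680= 448130200 = 2^3 * 5^2*7^1 * 17^1  *  19^1 * 991^1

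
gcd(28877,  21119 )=431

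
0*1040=0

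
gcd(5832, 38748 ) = 12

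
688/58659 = 688/58659 =0.01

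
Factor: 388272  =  2^4*3^1*8089^1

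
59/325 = 59/325 = 0.18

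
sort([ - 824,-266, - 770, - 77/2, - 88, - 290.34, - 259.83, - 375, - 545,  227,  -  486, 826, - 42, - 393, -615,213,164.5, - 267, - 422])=[-824, - 770, - 615, -545, - 486, - 422, - 393,-375, - 290.34,-267, - 266, - 259.83, - 88,-42, - 77/2,164.5,  213,  227 , 826 ] 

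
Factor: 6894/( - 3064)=-9/4=-2^(-2) * 3^2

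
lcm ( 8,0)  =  0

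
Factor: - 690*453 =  -312570 = -2^1*3^2 *5^1*23^1 *151^1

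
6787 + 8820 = 15607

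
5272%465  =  157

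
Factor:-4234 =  -2^1*29^1 *73^1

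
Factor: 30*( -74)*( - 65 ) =144300 = 2^2*3^1* 5^2*13^1*37^1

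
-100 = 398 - 498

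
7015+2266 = 9281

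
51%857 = 51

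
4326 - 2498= 1828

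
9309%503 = 255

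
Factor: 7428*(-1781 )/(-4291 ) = 2^2*3^1*7^(  -  1 )*13^1 * 137^1*613^ ( - 1)*619^1 = 13229268/4291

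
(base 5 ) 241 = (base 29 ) 2d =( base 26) 2j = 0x47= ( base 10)71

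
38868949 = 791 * 49139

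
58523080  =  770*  76004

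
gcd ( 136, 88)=8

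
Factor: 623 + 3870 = 4493^1 = 4493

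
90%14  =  6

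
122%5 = 2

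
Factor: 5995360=2^5* 5^1*7^1* 53^1*101^1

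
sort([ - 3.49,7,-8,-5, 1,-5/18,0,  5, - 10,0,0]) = [ - 10, - 8, - 5, - 3.49, - 5/18,0, 0,0 , 1 , 5,7]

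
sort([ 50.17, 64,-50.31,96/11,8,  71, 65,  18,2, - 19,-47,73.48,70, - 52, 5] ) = [  -  52, - 50.31, - 47, - 19, 2, 5, 8,96/11, 18,50.17,  64, 65,70,71,73.48]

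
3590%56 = 6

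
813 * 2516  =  2045508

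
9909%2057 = 1681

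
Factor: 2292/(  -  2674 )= - 6/7 = - 2^1*3^1*7^ ( - 1) 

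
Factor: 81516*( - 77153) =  - 2^2*3^1*6793^1*77153^1 = - 6289203948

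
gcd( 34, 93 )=1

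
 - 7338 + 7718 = 380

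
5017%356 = 33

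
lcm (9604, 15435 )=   432180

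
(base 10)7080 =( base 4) 1232220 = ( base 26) ac8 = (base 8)15650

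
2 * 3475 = 6950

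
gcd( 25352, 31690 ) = 6338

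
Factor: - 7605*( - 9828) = 2^2*3^5*5^1*7^1*13^3 = 74741940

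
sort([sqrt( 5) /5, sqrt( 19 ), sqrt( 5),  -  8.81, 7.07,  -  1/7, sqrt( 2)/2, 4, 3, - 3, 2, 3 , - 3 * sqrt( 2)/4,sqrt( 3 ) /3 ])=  [-8.81, - 3, - 3 *sqrt( 2 ) /4, - 1/7, sqrt( 5 ) /5, sqrt(3) /3, sqrt(2)/2, 2,sqrt( 5 ), 3,3,  4, sqrt ( 19 ),  7.07]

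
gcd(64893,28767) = 669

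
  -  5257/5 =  - 5257/5  =  -1051.40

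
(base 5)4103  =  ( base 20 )168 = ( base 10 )528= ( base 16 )210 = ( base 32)gg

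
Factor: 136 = 2^3*17^1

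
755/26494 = 755/26494  =  0.03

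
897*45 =40365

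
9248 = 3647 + 5601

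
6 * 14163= 84978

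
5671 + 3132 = 8803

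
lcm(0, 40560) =0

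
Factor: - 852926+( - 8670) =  - 861596 = - 2^2*215399^1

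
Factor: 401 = 401^1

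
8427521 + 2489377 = 10916898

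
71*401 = 28471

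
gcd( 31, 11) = 1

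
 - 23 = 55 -78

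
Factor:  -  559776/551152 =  - 2^1*3^1*7^1 * 17^1 * 19^( - 1)*37^( - 1 ) = - 714/703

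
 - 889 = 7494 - 8383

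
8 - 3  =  5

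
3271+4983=8254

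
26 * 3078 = 80028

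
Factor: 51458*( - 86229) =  - 2^1*3^2*11^2*13^1*67^1*2339^1 = - 4437171882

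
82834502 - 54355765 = 28478737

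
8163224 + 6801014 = 14964238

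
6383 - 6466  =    -  83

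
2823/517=5+ 238/517 = 5.46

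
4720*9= 42480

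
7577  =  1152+6425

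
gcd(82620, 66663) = 81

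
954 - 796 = 158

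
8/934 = 4/467 = 0.01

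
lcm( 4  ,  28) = 28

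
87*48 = 4176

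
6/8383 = 6/8383 = 0.00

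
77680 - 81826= - 4146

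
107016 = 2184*49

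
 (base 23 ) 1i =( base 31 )1A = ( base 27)1e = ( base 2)101001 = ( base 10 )41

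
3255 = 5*651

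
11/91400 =11/91400 = 0.00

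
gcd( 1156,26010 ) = 578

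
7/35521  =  7/35521 = 0.00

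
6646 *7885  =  52403710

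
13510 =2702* 5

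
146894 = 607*242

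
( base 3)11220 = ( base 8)204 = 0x84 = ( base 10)132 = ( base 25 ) 57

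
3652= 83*44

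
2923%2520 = 403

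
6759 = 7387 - 628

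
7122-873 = 6249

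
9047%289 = 88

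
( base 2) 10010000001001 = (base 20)1315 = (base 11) 6a27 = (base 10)9225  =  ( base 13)4278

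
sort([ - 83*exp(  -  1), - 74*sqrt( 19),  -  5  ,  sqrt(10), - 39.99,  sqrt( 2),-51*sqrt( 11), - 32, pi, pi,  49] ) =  [ - 74*sqrt(19 ), -51*sqrt( 11), - 39.99 , - 32, - 83*exp(-1 ), - 5, sqrt( 2),pi,  pi,sqrt(10), 49]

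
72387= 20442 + 51945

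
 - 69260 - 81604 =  - 150864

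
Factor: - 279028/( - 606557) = 2^2*7^( - 1)*73^( - 1)*79^1*883^1*1187^( - 1)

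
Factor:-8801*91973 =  - 809454373 =-7^2*13^1*677^1*1877^1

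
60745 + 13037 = 73782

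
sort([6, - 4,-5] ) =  [ - 5, - 4,6] 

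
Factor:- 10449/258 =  - 2^ (  -  1)*3^4=- 81/2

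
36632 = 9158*4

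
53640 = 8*6705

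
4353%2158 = 37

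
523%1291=523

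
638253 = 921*693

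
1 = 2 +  - 1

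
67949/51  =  1332 + 1/3 = 1332.33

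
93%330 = 93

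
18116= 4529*4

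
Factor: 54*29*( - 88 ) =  - 137808 = -  2^4*3^3* 11^1*29^1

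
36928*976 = 36041728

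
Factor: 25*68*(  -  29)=  -  49300 = - 2^2*5^2*17^1 * 29^1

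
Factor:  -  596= - 2^2 * 149^1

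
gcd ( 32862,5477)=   5477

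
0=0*9940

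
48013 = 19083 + 28930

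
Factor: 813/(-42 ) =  - 2^( - 1 ) * 7^( - 1) * 271^1= -271/14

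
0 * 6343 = 0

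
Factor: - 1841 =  - 7^1 * 263^1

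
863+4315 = 5178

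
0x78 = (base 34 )3I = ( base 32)3O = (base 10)120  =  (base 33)3L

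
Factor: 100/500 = 1/5 = 5^( - 1 ) 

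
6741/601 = 6741/601 =11.22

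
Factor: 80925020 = 2^2*5^1*11^1 * 367841^1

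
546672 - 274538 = 272134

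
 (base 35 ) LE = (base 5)10444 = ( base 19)218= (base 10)749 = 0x2ED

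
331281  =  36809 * 9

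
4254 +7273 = 11527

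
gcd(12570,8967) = 3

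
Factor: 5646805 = 5^1*17^1*31^1*2143^1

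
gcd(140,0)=140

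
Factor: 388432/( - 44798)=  - 194216/22399 = - 2^3*11^1*13^( - 1 )*1723^( - 1)*2207^1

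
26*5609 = 145834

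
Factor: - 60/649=-2^2 *3^1 *5^1*11^ (-1) * 59^( - 1 ) 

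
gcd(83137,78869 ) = 1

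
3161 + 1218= 4379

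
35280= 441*80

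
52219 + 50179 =102398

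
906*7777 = 7045962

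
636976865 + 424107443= 1061084308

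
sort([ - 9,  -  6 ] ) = [ - 9,-6]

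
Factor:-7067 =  - 37^1*191^1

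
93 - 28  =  65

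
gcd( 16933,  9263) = 59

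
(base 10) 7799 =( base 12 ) 461b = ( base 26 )BDP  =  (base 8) 17167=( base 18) 1615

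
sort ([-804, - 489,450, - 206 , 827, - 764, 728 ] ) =[ - 804, - 764, - 489, - 206,450, 728  ,  827]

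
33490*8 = 267920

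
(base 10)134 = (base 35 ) 3t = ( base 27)4Q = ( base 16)86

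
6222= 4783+1439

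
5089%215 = 144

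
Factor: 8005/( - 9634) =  - 2^( - 1) * 5^1*1601^1*4817^( - 1) 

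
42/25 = 1 + 17/25  =  1.68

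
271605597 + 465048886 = 736654483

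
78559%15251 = 2304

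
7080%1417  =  1412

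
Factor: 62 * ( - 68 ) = - 2^3* 17^1*31^1 = - 4216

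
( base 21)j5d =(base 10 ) 8497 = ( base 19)14a4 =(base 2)10000100110001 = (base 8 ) 20461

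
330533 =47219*7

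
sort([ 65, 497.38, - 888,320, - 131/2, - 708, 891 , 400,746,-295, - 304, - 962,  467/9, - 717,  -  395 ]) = [  -  962 , - 888, - 717, - 708, - 395  ,  -  304 , - 295,-131/2,467/9,65,320, 400,497.38 , 746,  891 ]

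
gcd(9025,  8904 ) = 1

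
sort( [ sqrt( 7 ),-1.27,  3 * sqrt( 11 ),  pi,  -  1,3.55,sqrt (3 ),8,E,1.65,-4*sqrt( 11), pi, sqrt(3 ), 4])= [ - 4* sqrt( 11 ) , - 1.27,-1,1.65,sqrt(3 ),  sqrt (3 ), sqrt(7), E, pi,pi , 3.55,  4,  8 , 3*sqrt( 11) ]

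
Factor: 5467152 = 2^4*3^1*113899^1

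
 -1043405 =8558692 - 9602097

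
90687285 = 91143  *995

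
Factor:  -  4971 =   -  3^1  *1657^1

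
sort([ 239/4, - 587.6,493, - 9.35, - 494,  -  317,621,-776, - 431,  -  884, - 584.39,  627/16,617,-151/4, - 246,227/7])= [ - 884, - 776,-587.6 , - 584.39, - 494, - 431,-317, - 246, - 151/4, - 9.35,227/7, 627/16,239/4,493,617, 621]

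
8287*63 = 522081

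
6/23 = 6/23 = 0.26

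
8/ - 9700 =-1 + 2423/2425 =-0.00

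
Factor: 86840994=2^1*3^1*43^1*336593^1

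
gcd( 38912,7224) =8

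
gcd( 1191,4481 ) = 1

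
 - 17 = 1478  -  1495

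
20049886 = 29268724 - 9218838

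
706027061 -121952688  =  584074373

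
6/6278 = 3/3139 = 0.00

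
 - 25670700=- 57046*450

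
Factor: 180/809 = 2^2*3^2*5^1*809^ ( - 1)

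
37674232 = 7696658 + 29977574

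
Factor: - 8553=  - 3^1 * 2851^1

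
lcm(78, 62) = 2418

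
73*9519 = 694887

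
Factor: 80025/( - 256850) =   -  291/934 = -2^( - 1)*3^1 *97^1*467^( - 1) 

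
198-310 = - 112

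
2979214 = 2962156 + 17058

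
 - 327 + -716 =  - 1043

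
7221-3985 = 3236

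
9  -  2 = 7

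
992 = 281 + 711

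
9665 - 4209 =5456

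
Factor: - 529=- 23^2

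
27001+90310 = 117311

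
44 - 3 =41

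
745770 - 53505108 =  - 52759338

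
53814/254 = 211 + 110/127 = 211.87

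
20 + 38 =58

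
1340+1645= 2985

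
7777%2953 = 1871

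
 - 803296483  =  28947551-832244034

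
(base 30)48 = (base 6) 332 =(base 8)200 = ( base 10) 128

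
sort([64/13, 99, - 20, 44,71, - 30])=[  -  30, - 20, 64/13,44, 71,99 ] 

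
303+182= 485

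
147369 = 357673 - 210304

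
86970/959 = 90  +  660/959 = 90.69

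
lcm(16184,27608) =469336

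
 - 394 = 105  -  499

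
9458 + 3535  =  12993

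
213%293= 213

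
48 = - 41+89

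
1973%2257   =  1973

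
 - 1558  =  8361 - 9919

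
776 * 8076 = 6266976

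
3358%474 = 40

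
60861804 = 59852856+1008948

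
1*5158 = 5158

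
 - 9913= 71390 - 81303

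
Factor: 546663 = 3^1*13^1*107^1*131^1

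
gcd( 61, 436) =1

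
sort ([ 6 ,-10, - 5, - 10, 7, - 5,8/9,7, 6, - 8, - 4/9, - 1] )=[ - 10, - 10, - 8, - 5, - 5, - 1, - 4/9, 8/9, 6, 6, 7,7 ] 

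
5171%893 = 706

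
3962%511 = 385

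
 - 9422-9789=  - 19211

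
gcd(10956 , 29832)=132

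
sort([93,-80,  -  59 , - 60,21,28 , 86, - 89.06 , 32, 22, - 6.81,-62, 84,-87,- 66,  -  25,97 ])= [ - 89.06,-87, - 80, - 66, - 62, - 60, - 59, - 25, -6.81,  21, 22,28,32,84,86,93,97]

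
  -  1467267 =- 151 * 9717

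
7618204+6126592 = 13744796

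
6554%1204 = 534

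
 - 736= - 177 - 559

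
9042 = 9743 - 701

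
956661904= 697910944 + 258750960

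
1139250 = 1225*930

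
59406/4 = 29703/2 = 14851.50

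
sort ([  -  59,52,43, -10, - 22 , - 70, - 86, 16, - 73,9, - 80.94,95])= [-86, - 80.94, - 73  , - 70, - 59, - 22, - 10 , 9,  16 , 43,52,95] 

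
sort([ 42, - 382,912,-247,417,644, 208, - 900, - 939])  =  [ - 939, - 900,-382, - 247,42, 208,417,644,912]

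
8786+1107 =9893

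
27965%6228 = 3053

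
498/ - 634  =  -249/317 = -  0.79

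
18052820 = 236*76495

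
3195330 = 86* 37155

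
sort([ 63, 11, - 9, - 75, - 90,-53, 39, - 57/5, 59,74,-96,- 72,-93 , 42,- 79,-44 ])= [ - 96, - 93, - 90, - 79, - 75,  -  72 , - 53, - 44,-57/5,-9, 11,39,42, 59,63,74 ]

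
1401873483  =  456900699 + 944972784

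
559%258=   43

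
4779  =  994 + 3785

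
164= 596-432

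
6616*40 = 264640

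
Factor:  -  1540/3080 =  - 2^(- 1) = - 1/2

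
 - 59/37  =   - 2 + 15/37  =  -  1.59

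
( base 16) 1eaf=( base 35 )6EF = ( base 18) 1647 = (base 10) 7855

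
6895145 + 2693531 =9588676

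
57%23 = 11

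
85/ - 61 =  - 2 + 37/61 = - 1.39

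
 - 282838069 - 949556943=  - 1232395012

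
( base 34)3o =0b1111110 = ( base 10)126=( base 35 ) 3l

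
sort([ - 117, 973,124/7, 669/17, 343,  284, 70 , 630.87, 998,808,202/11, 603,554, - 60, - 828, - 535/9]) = [ - 828, -117, - 60, - 535/9,124/7, 202/11,669/17,70, 284, 343,554, 603, 630.87,808, 973,998 ]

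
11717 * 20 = 234340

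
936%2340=936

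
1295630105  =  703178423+592451682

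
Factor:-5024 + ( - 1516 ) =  - 2^2*3^1*5^1 *109^1=- 6540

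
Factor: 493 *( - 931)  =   - 458983=- 7^2*17^1 * 19^1*29^1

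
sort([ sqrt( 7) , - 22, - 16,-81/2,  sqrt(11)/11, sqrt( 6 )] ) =[ - 81/2, -22, - 16,sqrt(11 )/11 , sqrt( 6 ),  sqrt(7 ) ]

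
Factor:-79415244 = -2^2*3^2*1303^1*1693^1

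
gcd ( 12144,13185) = 3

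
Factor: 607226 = 2^1*303613^1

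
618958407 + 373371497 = 992329904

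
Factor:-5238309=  - 3^1*71^1*24593^1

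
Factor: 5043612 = 2^2* 3^1* 7^1*97^1*619^1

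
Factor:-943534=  - 2^1 * 17^1*27751^1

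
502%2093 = 502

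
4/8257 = 4/8257 = 0.00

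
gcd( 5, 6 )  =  1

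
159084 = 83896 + 75188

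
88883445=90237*985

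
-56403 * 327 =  - 18443781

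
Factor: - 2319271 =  - 37^1*62683^1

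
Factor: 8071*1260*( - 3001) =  - 30518549460= -  2^2*3^2*5^1*7^2 * 1153^1*3001^1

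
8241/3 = 2747 = 2747.00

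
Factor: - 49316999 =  - 49316999^1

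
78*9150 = 713700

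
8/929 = 8/929=0.01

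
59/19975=59/19975 = 0.00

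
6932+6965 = 13897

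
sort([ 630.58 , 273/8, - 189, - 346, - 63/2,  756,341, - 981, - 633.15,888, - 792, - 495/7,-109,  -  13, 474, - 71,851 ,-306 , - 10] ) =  [- 981 , - 792, - 633.15, - 346,-306,-189, - 109,  -  71, - 495/7,-63/2, - 13, - 10,273/8, 341, 474,630.58, 756 , 851,888 ]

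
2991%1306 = 379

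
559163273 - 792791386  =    -  233628113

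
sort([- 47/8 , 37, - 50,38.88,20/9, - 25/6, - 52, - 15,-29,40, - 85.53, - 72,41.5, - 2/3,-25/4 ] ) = [ - 85.53, - 72,-52, - 50, - 29,- 15, - 25/4, - 47/8, - 25/6,-2/3, 20/9,37, 38.88, 40, 41.5] 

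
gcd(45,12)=3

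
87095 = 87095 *1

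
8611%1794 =1435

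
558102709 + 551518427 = 1109621136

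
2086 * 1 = 2086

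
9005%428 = 17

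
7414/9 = 823  +  7/9 = 823.78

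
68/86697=68/86697 = 0.00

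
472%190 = 92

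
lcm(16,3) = 48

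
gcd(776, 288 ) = 8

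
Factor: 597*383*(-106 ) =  - 24237006 = - 2^1 * 3^1*53^1*199^1*383^1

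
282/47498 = 141/23749= 0.01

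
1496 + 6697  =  8193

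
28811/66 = 436+35/66 = 436.53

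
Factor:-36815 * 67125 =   -  3^1*5^4*37^1 * 179^1*199^1 = - 2471206875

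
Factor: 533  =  13^1*41^1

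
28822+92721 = 121543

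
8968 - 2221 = 6747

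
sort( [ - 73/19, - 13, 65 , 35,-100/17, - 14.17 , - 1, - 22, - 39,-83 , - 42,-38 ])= [ - 83, - 42 ,-39,-38, - 22, - 14.17, - 13, - 100/17,  -  73/19, -1, 35, 65] 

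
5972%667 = 636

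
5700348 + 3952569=9652917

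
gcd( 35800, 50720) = 40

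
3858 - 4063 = -205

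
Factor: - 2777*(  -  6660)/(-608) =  - 2^( -3)*3^2 * 5^1*19^( - 1 )*37^1* 2777^1  =  -  4623705/152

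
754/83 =9+ 7/83 = 9.08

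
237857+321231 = 559088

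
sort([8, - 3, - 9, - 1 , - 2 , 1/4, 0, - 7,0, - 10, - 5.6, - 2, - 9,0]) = [ - 10, - 9, - 9, - 7, - 5.6, - 3, - 2, - 2  ,-1,0, 0,  0 , 1/4  ,  8 ] 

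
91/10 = 91/10 =9.10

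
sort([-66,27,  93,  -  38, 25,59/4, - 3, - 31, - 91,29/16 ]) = [ - 91, - 66, - 38, - 31,-3, 29/16, 59/4,  25, 27, 93]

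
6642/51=130 + 4/17 = 130.24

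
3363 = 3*1121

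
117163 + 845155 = 962318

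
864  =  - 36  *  ( - 24 )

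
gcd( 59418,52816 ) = 6602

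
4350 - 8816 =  - 4466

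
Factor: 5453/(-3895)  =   - 5^( -1)*7^1 = - 7/5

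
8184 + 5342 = 13526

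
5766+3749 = 9515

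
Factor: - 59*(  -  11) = 11^1*  59^1 = 649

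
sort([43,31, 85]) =[ 31,  43,85]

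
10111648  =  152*66524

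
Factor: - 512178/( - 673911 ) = 2^1 *3^( - 1 )* 7^( - 1) *19^(-1)*563^( - 1 )*85363^1  =  170726/224637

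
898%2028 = 898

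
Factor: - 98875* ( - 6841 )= 5^3*7^1*113^1*6841^1 = 676403875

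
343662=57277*6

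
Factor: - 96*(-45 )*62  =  2^6*3^3 * 5^1*31^1  =  267840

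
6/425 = 6/425 = 0.01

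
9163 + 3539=12702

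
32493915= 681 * 47715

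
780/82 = 390/41 = 9.51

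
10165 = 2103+8062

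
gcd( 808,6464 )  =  808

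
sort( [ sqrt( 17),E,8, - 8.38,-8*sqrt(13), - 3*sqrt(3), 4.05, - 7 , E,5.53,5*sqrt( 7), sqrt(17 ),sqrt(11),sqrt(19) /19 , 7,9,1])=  [  -  8*sqrt(13 ),-8.38, - 7, - 3*sqrt( 3), sqrt(19)/19  ,  1, E,E,sqrt(11 ), 4.05,sqrt( 17 ), sqrt(17 ),5.53, 7,8,9,5 * sqrt( 7 )] 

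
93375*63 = 5882625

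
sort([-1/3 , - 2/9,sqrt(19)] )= [- 1/3,-2/9,sqrt( 19) ] 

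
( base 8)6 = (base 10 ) 6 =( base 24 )6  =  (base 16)6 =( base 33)6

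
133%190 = 133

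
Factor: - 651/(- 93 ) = 7^1= 7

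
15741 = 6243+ 9498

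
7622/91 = 7622/91  =  83.76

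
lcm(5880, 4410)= 17640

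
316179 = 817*387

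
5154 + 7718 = 12872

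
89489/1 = 89489 = 89489.00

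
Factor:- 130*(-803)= 2^1 * 5^1 * 11^1 * 13^1*73^1 = 104390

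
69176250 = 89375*774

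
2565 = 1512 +1053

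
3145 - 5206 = - 2061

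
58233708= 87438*666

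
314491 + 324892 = 639383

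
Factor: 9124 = 2^2*2281^1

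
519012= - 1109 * (-468)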